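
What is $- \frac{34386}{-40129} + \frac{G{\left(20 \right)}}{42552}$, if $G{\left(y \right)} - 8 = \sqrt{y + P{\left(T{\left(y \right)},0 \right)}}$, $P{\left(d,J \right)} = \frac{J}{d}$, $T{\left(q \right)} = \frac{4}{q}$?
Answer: $\frac{182939263}{213446151} + \frac{\sqrt{5}}{21276} \approx 0.85718$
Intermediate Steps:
$G{\left(y \right)} = 8 + \sqrt{y}$ ($G{\left(y \right)} = 8 + \sqrt{y + \frac{0}{4 \frac{1}{y}}} = 8 + \sqrt{y + 0 \frac{y}{4}} = 8 + \sqrt{y + 0} = 8 + \sqrt{y}$)
$- \frac{34386}{-40129} + \frac{G{\left(20 \right)}}{42552} = - \frac{34386}{-40129} + \frac{8 + \sqrt{20}}{42552} = \left(-34386\right) \left(- \frac{1}{40129}\right) + \left(8 + 2 \sqrt{5}\right) \frac{1}{42552} = \frac{34386}{40129} + \left(\frac{1}{5319} + \frac{\sqrt{5}}{21276}\right) = \frac{182939263}{213446151} + \frac{\sqrt{5}}{21276}$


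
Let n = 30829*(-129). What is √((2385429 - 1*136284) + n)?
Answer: 2*I*√431949 ≈ 1314.5*I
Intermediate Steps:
n = -3976941
√((2385429 - 1*136284) + n) = √((2385429 - 1*136284) - 3976941) = √((2385429 - 136284) - 3976941) = √(2249145 - 3976941) = √(-1727796) = 2*I*√431949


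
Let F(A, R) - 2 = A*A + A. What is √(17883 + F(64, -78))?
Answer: √22045 ≈ 148.48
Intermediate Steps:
F(A, R) = 2 + A + A² (F(A, R) = 2 + (A*A + A) = 2 + (A² + A) = 2 + (A + A²) = 2 + A + A²)
√(17883 + F(64, -78)) = √(17883 + (2 + 64 + 64²)) = √(17883 + (2 + 64 + 4096)) = √(17883 + 4162) = √22045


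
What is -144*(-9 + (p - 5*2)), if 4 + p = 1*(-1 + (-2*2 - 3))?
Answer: 4464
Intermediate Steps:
p = -12 (p = -4 + 1*(-1 + (-2*2 - 3)) = -4 + 1*(-1 + (-4 - 3)) = -4 + 1*(-1 - 7) = -4 + 1*(-8) = -4 - 8 = -12)
-144*(-9 + (p - 5*2)) = -144*(-9 + (-12 - 5*2)) = -144*(-9 + (-12 - 10)) = -144*(-9 - 22) = -144*(-31) = 4464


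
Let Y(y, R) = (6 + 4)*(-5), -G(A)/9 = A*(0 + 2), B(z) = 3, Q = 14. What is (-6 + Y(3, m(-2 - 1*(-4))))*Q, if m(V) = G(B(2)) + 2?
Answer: -784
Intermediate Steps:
G(A) = -18*A (G(A) = -9*A*(0 + 2) = -9*A*2 = -18*A)
m(V) = -52 (m(V) = -18*3 + 2 = -54 + 2 = -52)
Y(y, R) = -50 (Y(y, R) = 10*(-5) = -50)
(-6 + Y(3, m(-2 - 1*(-4))))*Q = (-6 - 50)*14 = -56*14 = -784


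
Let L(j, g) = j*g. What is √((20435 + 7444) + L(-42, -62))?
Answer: 3*√3387 ≈ 174.59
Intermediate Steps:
L(j, g) = g*j
√((20435 + 7444) + L(-42, -62)) = √((20435 + 7444) - 62*(-42)) = √(27879 + 2604) = √30483 = 3*√3387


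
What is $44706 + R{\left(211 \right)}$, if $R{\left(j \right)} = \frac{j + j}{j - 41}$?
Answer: $\frac{3800221}{85} \approx 44709.0$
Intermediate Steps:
$R{\left(j \right)} = \frac{2 j}{-41 + j}$
$44706 + R{\left(211 \right)} = 44706 + 2 \cdot 211 \frac{1}{-41 + 211} = 44706 + 2 \cdot 211 \cdot \frac{1}{170} = 44706 + \frac{211}{85} = \frac{3800221}{85}$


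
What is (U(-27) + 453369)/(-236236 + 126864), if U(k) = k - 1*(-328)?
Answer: -226835/54686 ≈ -4.1480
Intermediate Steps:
U(k) = 328 + k (U(k) = k + 328 = 328 + k)
(U(-27) + 453369)/(-236236 + 126864) = ((328 - 27) + 453369)/(-236236 + 126864) = (301 + 453369)/(-109372) = 453670*(-1/109372) = -226835/54686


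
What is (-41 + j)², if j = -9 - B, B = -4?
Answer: 2116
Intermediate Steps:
j = -5 (j = -9 - 1*(-4) = -9 + 4 = -5)
(-41 + j)² = (-41 - 5)² = (-46)² = 2116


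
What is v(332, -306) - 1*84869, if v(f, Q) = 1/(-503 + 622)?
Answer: -10099410/119 ≈ -84869.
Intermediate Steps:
v(f, Q) = 1/119
v(332, -306) - 1*84869 = 1/119 - 1*84869 = 1/119 - 84869 = -10099410/119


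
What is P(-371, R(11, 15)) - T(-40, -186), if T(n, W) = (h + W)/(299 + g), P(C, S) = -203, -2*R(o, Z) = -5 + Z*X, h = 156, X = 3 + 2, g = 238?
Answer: -36327/179 ≈ -202.94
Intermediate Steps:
X = 5
R(o, Z) = 5/2 - 5*Z/2 (R(o, Z) = -(-5 + Z*5)/2 = -(-5 + 5*Z)/2 = 5/2 - 5*Z/2)
T(n, W) = 52/179 + W/537 (T(n, W) = (156 + W)/(299 + 238) = (156 + W)/537 = (156 + W)*(1/537) = 52/179 + W/537)
P(-371, R(11, 15)) - T(-40, -186) = -203 - (52/179 + (1/537)*(-186)) = -203 - (52/179 - 62/179) = -203 - 1*(-10/179) = -203 + 10/179 = -36327/179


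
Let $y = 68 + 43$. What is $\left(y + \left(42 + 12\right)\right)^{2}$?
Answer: $27225$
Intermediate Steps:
$y = 111$
$\left(y + \left(42 + 12\right)\right)^{2} = \left(111 + \left(42 + 12\right)\right)^{2} = \left(111 + 54\right)^{2} = 165^{2} = 27225$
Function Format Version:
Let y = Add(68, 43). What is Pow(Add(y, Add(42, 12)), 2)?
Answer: 27225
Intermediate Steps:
y = 111
Pow(Add(y, Add(42, 12)), 2) = Pow(Add(111, Add(42, 12)), 2) = Pow(Add(111, 54), 2) = Pow(165, 2) = 27225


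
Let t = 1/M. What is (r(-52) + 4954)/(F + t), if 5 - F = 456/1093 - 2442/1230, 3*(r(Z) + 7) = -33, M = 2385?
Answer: 105510953736/140408761 ≈ 751.46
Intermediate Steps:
r(Z) = -18 (r(Z) = -7 + (1/3)*(-33) = -7 - 11 = -18)
F = 1471696/224065 (F = 5 - (456/1093 - 2442/1230) = 5 - (456*(1/1093) - 2442*1/1230) = 5 - (456/1093 - 407/205) = 5 - 1*(-351371/224065) = 5 + 351371/224065 = 1471696/224065 ≈ 6.5682)
t = 1/2385 ≈ 0.00041929
(r(-52) + 4954)/(F + t) = (-18 + 4954)/(1471696/224065 + 1/2385) = 4936/(140408761/21375801) = 4936*(21375801/140408761) = 105510953736/140408761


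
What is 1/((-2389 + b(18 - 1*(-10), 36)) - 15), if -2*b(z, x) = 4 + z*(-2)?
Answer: -1/2378 ≈ -0.00042052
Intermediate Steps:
b(z, x) = -2 + z (b(z, x) = -(4 + z*(-2))/2 = -(4 - 2*z)/2 = -2 + z)
1/((-2389 + b(18 - 1*(-10), 36)) - 15) = 1/((-2389 + (-2 + (18 - 1*(-10)))) - 15) = 1/((-2389 + (-2 + (18 + 10))) - 15) = 1/((-2389 + (-2 + 28)) - 15) = 1/((-2389 + 26) - 15) = 1/(-2363 - 15) = 1/(-2378) = -1/2378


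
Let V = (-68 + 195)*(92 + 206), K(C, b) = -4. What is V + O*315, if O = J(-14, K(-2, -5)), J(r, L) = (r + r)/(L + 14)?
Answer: 36964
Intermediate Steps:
J(r, L) = 2*r/(14 + L) (J(r, L) = (2*r)/(14 + L) = 2*r/(14 + L))
O = -14/5 (O = 2*(-14)/(14 - 4) = 2*(-14)/10 = 2*(-14)*(1/10) = -14/5 ≈ -2.8000)
V = 37846 (V = 127*298 = 37846)
V + O*315 = 37846 - 14/5*315 = 37846 - 882 = 36964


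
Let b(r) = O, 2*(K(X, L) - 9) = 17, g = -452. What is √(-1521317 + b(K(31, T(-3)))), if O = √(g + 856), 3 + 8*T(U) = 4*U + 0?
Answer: √(-1521317 + 2*√101) ≈ 1233.4*I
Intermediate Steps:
T(U) = -3/8 + U/2 (T(U) = -3/8 + (4*U + 0)/8 = -3/8 + (4*U)/8 = -3/8 + U/2)
K(X, L) = 35/2 (K(X, L) = 9 + (½)*17 = 9 + 17/2 = 35/2)
O = 2*√101 (O = √(-452 + 856) = √404 = 2*√101 ≈ 20.100)
b(r) = 2*√101
√(-1521317 + b(K(31, T(-3)))) = √(-1521317 + 2*√101)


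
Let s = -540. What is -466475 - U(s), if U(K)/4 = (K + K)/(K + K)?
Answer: -466479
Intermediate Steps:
U(K) = 4 (U(K) = 4*((K + K)/(K + K)) = 4*((2*K)/((2*K))) = 4*((2*K)*(1/(2*K))) = 4*1 = 4)
-466475 - U(s) = -466475 - 1*4 = -466475 - 4 = -466479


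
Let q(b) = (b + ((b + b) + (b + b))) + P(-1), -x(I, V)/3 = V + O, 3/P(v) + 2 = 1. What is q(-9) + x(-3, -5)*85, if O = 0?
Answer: 1227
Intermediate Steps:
P(v) = -3 (P(v) = 3/(-2 + 1) = 3/(-1) = 3*(-1) = -3)
x(I, V) = -3*V (x(I, V) = -3*(V + 0) = -3*V)
q(b) = -3 + 5*b (q(b) = (b + ((b + b) + (b + b))) - 3 = (b + (2*b + 2*b)) - 3 = (b + 4*b) - 3 = 5*b - 3 = -3 + 5*b)
q(-9) + x(-3, -5)*85 = (-3 + 5*(-9)) - 3*(-5)*85 = (-3 - 45) + 15*85 = -48 + 1275 = 1227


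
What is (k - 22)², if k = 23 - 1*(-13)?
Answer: 196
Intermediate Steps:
k = 36 (k = 23 + 13 = 36)
(k - 22)² = (36 - 22)² = 14² = 196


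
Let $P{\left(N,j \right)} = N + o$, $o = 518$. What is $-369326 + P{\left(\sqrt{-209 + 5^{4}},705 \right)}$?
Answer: $-368808 + 4 \sqrt{26} \approx -3.6879 \cdot 10^{5}$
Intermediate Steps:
$P{\left(N,j \right)} = 518 + N$ ($P{\left(N,j \right)} = N + 518 = 518 + N$)
$-369326 + P{\left(\sqrt{-209 + 5^{4}},705 \right)} = -369326 + \left(518 + \sqrt{-209 + 5^{4}}\right) = -369326 + \left(518 + \sqrt{-209 + 625}\right) = -369326 + \left(518 + \sqrt{416}\right) = -369326 + \left(518 + 4 \sqrt{26}\right) = -368808 + 4 \sqrt{26}$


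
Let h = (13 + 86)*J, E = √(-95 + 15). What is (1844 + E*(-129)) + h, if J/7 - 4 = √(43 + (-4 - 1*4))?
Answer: 4616 + 693*√35 - 516*I*√5 ≈ 8715.8 - 1153.8*I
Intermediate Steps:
J = 28 + 7*√35 (J = 28 + 7*√(43 + (-4 - 1*4)) = 28 + 7*√(43 + (-4 - 4)) = 28 + 7*√(43 - 8) = 28 + 7*√35 ≈ 69.413)
E = 4*I*√5 (E = √(-80) = 4*I*√5 ≈ 8.9443*I)
h = 2772 + 693*√35 (h = (13 + 86)*(28 + 7*√35) = 99*(28 + 7*√35) = 2772 + 693*√35 ≈ 6871.8)
(1844 + E*(-129)) + h = (1844 + (4*I*√5)*(-129)) + (2772 + 693*√35) = (1844 - 516*I*√5) + (2772 + 693*√35) = 4616 + 693*√35 - 516*I*√5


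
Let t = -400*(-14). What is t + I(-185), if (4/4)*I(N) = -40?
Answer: 5560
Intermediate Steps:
I(N) = -40
t = 5600
t + I(-185) = 5600 - 40 = 5560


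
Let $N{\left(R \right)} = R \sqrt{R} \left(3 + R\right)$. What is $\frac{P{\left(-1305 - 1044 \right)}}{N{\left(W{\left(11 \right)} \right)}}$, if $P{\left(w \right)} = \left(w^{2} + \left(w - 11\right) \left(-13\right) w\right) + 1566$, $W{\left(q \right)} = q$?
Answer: $- \frac{66547953 \sqrt{11}}{1694} \approx -1.3029 \cdot 10^{5}$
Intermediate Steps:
$N{\left(R \right)} = R^{\frac{3}{2}} \left(3 + R\right)$
$P{\left(w \right)} = 1566 + w^{2} + w \left(143 - 13 w\right)$ ($P{\left(w \right)} = \left(w^{2} + \left(-11 + w\right) \left(-13\right) w\right) + 1566 = \left(w^{2} + \left(143 - 13 w\right) w\right) + 1566 = \left(w^{2} + w \left(143 - 13 w\right)\right) + 1566 = 1566 + w^{2} + w \left(143 - 13 w\right)$)
$\frac{P{\left(-1305 - 1044 \right)}}{N{\left(W{\left(11 \right)} \right)}} = \frac{1566 - 12 \left(-1305 - 1044\right)^{2} + 143 \left(-1305 - 1044\right)}{11^{\frac{3}{2}} \left(3 + 11\right)} = \frac{1566 - 12 \left(-1305 - 1044\right)^{2} + 143 \left(-1305 - 1044\right)}{11 \sqrt{11} \cdot 14} = \frac{1566 - 12 \left(-2349\right)^{2} + 143 \left(-2349\right)}{154 \sqrt{11}} = \left(1566 - 66213612 - 335907\right) \frac{\sqrt{11}}{1694} = - 66547953 \frac{\sqrt{11}}{1694} = - \frac{66547953 \sqrt{11}}{1694}$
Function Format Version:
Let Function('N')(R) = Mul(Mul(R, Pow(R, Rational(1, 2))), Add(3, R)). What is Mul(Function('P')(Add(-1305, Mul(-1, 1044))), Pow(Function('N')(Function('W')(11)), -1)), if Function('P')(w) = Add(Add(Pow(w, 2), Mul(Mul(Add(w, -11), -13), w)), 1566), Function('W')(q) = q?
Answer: Mul(Rational(-66547953, 1694), Pow(11, Rational(1, 2))) ≈ -1.3029e+5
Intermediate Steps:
Function('N')(R) = Mul(Pow(R, Rational(3, 2)), Add(3, R))
Function('P')(w) = Add(1566, Pow(w, 2), Mul(w, Add(143, Mul(-13, w)))) (Function('P')(w) = Add(Add(Pow(w, 2), Mul(Mul(Add(-11, w), -13), w)), 1566) = Add(Add(Pow(w, 2), Mul(Add(143, Mul(-13, w)), w)), 1566) = Add(Add(Pow(w, 2), Mul(w, Add(143, Mul(-13, w)))), 1566) = Add(1566, Pow(w, 2), Mul(w, Add(143, Mul(-13, w)))))
Mul(Function('P')(Add(-1305, Mul(-1, 1044))), Pow(Function('N')(Function('W')(11)), -1)) = Mul(Add(1566, Mul(-12, Pow(Add(-1305, Mul(-1, 1044)), 2)), Mul(143, Add(-1305, Mul(-1, 1044)))), Pow(Mul(Pow(11, Rational(3, 2)), Add(3, 11)), -1)) = Mul(Add(1566, Mul(-12, Pow(Add(-1305, -1044), 2)), Mul(143, Add(-1305, -1044))), Pow(Mul(Mul(11, Pow(11, Rational(1, 2))), 14), -1)) = Mul(Add(1566, Mul(-12, Pow(-2349, 2)), Mul(143, -2349)), Pow(Mul(154, Pow(11, Rational(1, 2))), -1)) = Mul(Add(1566, Mul(-12, 5517801), -335907), Mul(Rational(1, 1694), Pow(11, Rational(1, 2)))) = Mul(Add(1566, -66213612, -335907), Mul(Rational(1, 1694), Pow(11, Rational(1, 2)))) = Mul(-66547953, Mul(Rational(1, 1694), Pow(11, Rational(1, 2)))) = Mul(Rational(-66547953, 1694), Pow(11, Rational(1, 2)))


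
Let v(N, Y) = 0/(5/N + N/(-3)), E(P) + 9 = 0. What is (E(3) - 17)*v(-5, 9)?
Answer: 0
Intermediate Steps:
E(P) = -9 (E(P) = -9 + 0 = -9)
v(N, Y) = 0 (v(N, Y) = 0/(5/N + N*(-⅓)) = 0/(5/N - N/3) = 0)
(E(3) - 17)*v(-5, 9) = (-9 - 17)*0 = -26*0 = 0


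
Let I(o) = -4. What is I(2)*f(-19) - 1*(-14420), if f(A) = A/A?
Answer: 14416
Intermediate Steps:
f(A) = 1
I(2)*f(-19) - 1*(-14420) = -4*1 - 1*(-14420) = -4 + 14420 = 14416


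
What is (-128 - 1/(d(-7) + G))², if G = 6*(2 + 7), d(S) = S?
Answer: 36204289/2209 ≈ 16389.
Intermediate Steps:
G = 54 (G = 6*9 = 54)
(-128 - 1/(d(-7) + G))² = (-128 - 1/(-7 + 54))² = (-128 - 1/47)² = (-6017/47)² = 36204289/2209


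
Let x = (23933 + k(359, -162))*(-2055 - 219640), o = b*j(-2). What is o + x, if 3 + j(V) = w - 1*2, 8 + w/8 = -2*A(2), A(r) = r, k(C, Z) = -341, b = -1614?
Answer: -5230065426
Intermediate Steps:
w = -96 (w = -64 + 8*(-2*2) = -64 + 8*(-4) = -64 - 32 = -96)
j(V) = -101 (j(V) = -3 + (-96 - 1*2) = -3 + (-96 - 2) = -3 - 98 = -101)
o = 163014 (o = -1614*(-101) = 163014)
x = -5230228440 (x = (23933 - 341)*(-2055 - 219640) = 23592*(-221695) = -5230228440)
o + x = 163014 - 5230228440 = -5230065426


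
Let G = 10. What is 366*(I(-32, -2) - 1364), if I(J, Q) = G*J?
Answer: -616344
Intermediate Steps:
I(J, Q) = 10*J
366*(I(-32, -2) - 1364) = 366*(10*(-32) - 1364) = 366*(-320 - 1364) = 366*(-1684) = -616344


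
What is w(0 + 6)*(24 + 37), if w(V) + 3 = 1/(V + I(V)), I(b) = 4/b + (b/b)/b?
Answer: -7137/41 ≈ -174.07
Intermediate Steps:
I(b) = 5/b (I(b) = 4/b + 1/b = 5/b)
w(V) = -3 + 1/(V + 5/V)
w(0 + 6)*(24 + 37) = ((-15 + (0 + 6) - 3*(0 + 6)²)/(5 + (0 + 6)²))*(24 + 37) = ((-15 + 6 - 3*6²)/(5 + 6²))*61 = ((-15 + 6 - 3*36)/(5 + 36))*61 = ((-15 + 6 - 108)/41)*61 = ((1/41)*(-117))*61 = -117/41*61 = -7137/41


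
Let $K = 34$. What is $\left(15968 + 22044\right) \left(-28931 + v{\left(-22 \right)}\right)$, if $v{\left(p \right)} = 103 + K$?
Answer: $-1094517528$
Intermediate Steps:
$v{\left(p \right)} = 137$ ($v{\left(p \right)} = 103 + 34 = 137$)
$\left(15968 + 22044\right) \left(-28931 + v{\left(-22 \right)}\right) = \left(15968 + 22044\right) \left(-28931 + 137\right) = 38012 \left(-28794\right) = -1094517528$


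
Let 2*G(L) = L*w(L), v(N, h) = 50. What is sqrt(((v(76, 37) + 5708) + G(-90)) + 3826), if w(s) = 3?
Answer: sqrt(9449) ≈ 97.206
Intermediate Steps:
G(L) = 3*L/2 (G(L) = (L*3)/2 = (3*L)/2 = 3*L/2)
sqrt(((v(76, 37) + 5708) + G(-90)) + 3826) = sqrt(((50 + 5708) + (3/2)*(-90)) + 3826) = sqrt((5758 - 135) + 3826) = sqrt(5623 + 3826) = sqrt(9449)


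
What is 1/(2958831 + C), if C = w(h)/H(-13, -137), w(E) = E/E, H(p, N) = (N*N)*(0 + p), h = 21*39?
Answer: 243997/721945887506 ≈ 3.3797e-7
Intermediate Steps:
h = 819
H(p, N) = p*N² (H(p, N) = N²*p = p*N²)
w(E) = 1
C = -1/243997 (C = 1/(-13*(-137)²) = 1/(-13*18769) = 1/(-243997) = 1*(-1/243997) = -1/243997 ≈ -4.0984e-6)
1/(2958831 + C) = 1/(2958831 - 1/243997) = 1/(721945887506/243997) = 243997/721945887506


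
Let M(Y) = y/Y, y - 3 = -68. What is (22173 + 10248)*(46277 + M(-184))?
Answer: 276065884893/184 ≈ 1.5004e+9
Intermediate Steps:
y = -65 (y = 3 - 68 = -65)
M(Y) = -65/Y
(22173 + 10248)*(46277 + M(-184)) = (22173 + 10248)*(46277 - 65/(-184)) = 32421*(46277 - 65*(-1/184)) = 32421*(46277 + 65/184) = 32421*(8515033/184) = 276065884893/184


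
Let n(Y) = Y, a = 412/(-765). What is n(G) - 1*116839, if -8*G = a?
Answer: -178763567/1530 ≈ -1.1684e+5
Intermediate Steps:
a = -412/765 (a = 412*(-1/765) = -412/765 ≈ -0.53856)
G = 103/1530 (G = -1/8*(-412/765) = 103/1530 ≈ 0.067320)
n(G) - 1*116839 = 103/1530 - 1*116839 = 103/1530 - 116839 = -178763567/1530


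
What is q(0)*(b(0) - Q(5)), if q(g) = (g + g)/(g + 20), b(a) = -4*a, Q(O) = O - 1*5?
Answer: 0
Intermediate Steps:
Q(O) = -5 + O (Q(O) = O - 5 = -5 + O)
q(g) = 2*g/(20 + g) (q(g) = (2*g)/(20 + g) = 2*g/(20 + g))
q(0)*(b(0) - Q(5)) = (2*0/(20 + 0))*(-4*0 - (-5 + 5)) = (2*0/20)*(0 - 1*0) = (2*0*(1/20))*(0 + 0) = 0*0 = 0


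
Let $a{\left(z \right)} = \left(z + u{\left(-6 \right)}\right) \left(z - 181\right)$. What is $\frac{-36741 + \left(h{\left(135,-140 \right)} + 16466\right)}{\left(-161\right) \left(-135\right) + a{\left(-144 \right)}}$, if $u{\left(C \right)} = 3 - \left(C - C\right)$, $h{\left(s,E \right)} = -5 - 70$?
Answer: $- \frac{2035}{6756} \approx -0.30121$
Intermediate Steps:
$h{\left(s,E \right)} = -75$
$u{\left(C \right)} = 3$ ($u{\left(C \right)} = 3 - 0 = 3 + 0 = 3$)
$a{\left(z \right)} = \left(-181 + z\right) \left(3 + z\right)$ ($a{\left(z \right)} = \left(z + 3\right) \left(z - 181\right) = \left(3 + z\right) \left(-181 + z\right) = \left(-181 + z\right) \left(3 + z\right)$)
$\frac{-36741 + \left(h{\left(135,-140 \right)} + 16466\right)}{\left(-161\right) \left(-135\right) + a{\left(-144 \right)}} = \frac{-36741 + \left(-75 + 16466\right)}{\left(-161\right) \left(-135\right) - \left(-25089 - 20736\right)} = \frac{-36741 + 16391}{21735 + \left(-543 + 20736 + 25632\right)} = - \frac{20350}{21735 + 45825} = - \frac{20350}{67560} = \left(-20350\right) \frac{1}{67560} = - \frac{2035}{6756}$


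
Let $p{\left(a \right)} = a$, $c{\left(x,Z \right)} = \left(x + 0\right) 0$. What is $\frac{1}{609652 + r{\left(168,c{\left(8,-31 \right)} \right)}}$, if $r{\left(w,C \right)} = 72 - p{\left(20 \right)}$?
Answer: $\frac{1}{609704} \approx 1.6401 \cdot 10^{-6}$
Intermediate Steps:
$c{\left(x,Z \right)} = 0$ ($c{\left(x,Z \right)} = x 0 = 0$)
$r{\left(w,C \right)} = 52$ ($r{\left(w,C \right)} = 72 - 20 = 52$)
$\frac{1}{609652 + r{\left(168,c{\left(8,-31 \right)} \right)}} = \frac{1}{609652 + 52} = \frac{1}{609704}$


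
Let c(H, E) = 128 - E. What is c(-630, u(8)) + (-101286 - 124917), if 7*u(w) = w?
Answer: -1582533/7 ≈ -2.2608e+5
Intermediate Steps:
u(w) = w/7
c(-630, u(8)) + (-101286 - 124917) = (128 - 8/7) + (-101286 - 124917) = (128 - 1*8/7) - 226203 = (128 - 8/7) - 226203 = 888/7 - 226203 = -1582533/7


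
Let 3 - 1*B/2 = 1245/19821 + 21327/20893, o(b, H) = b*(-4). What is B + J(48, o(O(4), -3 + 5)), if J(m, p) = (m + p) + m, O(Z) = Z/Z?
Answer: 13228768830/138040051 ≈ 95.833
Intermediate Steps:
O(Z) = 1
o(b, H) = -4*b
J(m, p) = p + 2*m
B = 529084138/138040051 (B = 6 - 2*(1245/19821 + 21327/20893) = 6 - 2*(1245*(1/19821) + 21327*(1/20893)) = 6 - 2*(415/6607 + 21327/20893) = 6 - 2*149578084/138040051 = 6 - 299156168/138040051 = 529084138/138040051 ≈ 3.8328)
B + J(48, o(O(4), -3 + 5)) = 529084138/138040051 + (-4*1 + 2*48) = 529084138/138040051 + (-4 + 96) = 529084138/138040051 + 92 = 13228768830/138040051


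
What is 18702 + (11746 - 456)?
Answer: 29992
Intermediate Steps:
18702 + (11746 - 456) = 18702 + 11290 = 29992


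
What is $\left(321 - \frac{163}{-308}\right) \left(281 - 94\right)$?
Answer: $\frac{1683527}{28} \approx 60126.0$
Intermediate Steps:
$\left(321 - \frac{163}{-308}\right) \left(281 - 94\right) = \left(321 - - \frac{163}{308}\right) 187 = \left(321 + \frac{163}{308}\right) 187 = \frac{99031}{308} \cdot 187 = \frac{1683527}{28}$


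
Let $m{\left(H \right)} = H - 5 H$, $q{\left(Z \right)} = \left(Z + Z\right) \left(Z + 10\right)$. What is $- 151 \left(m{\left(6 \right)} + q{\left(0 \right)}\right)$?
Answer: $3624$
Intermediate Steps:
$q{\left(Z \right)} = 2 Z \left(10 + Z\right)$
$m{\left(H \right)} = - 4 H$
$- 151 \left(m{\left(6 \right)} + q{\left(0 \right)}\right) = - 151 \left(\left(-4\right) 6 + 2 \cdot 0 \left(10 + 0\right)\right) = - 151 \left(-24 + 2 \cdot 0 \cdot 10\right) = - 151 \left(-24 + 0\right) = \left(-151\right) \left(-24\right) = 3624$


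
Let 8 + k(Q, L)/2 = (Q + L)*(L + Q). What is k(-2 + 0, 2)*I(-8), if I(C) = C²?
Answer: -1024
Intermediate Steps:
k(Q, L) = -16 + 2*(L + Q)² (k(Q, L) = -16 + 2*((Q + L)*(L + Q)) = -16 + 2*((L + Q)*(L + Q)) = -16 + 2*(L + Q)²)
k(-2 + 0, 2)*I(-8) = (-16 + 2*(2 + (-2 + 0))²)*(-8)² = (-16 + 2*(2 - 2)²)*64 = (-16 + 2*0²)*64 = (-16 + 2*0)*64 = (-16 + 0)*64 = -16*64 = -1024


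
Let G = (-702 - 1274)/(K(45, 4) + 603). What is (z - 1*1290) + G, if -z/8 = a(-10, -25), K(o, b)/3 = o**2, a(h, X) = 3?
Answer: -4388434/3339 ≈ -1314.3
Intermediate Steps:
K(o, b) = 3*o**2
z = -24 (z = -8*3 = -24)
G = -988/3339 (G = (-702 - 1274)/(3*45**2 + 603) = -1976/(3*2025 + 603) = -1976/(6075 + 603) = -1976/6678 = -1976*1/6678 = -988/3339 ≈ -0.29590)
(z - 1*1290) + G = (-24 - 1*1290) - 988/3339 = (-24 - 1290) - 988/3339 = -1314 - 988/3339 = -4388434/3339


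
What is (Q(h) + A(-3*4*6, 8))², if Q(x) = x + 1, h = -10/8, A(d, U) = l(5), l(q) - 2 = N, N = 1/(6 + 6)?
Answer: 121/36 ≈ 3.3611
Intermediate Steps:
N = 1/12 ≈ 0.083333
l(q) = 25/12 (l(q) = 2 + 1/12 = 25/12)
A(d, U) = 25/12
h = -5/4 (h = -10*⅛ = -5/4 ≈ -1.2500)
Q(x) = 1 + x
(Q(h) + A(-3*4*6, 8))² = ((1 - 5/4) + 25/12)² = (-¼ + 25/12)² = (11/6)² = 121/36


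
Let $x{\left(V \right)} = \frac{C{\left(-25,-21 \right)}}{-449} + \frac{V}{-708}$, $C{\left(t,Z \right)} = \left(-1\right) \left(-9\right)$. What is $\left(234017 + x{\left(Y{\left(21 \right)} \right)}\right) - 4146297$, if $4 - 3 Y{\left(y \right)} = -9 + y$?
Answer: $- \frac{932761889201}{238419} \approx -3.9123 \cdot 10^{6}$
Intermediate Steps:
$C{\left(t,Z \right)} = 9$
$Y{\left(y \right)} = \frac{13}{3} - \frac{y}{3}$ ($Y{\left(y \right)} = \frac{4}{3} - \frac{-9 + y}{3} = \frac{4}{3} - \left(-3 + \frac{y}{3}\right) = \frac{13}{3} - \frac{y}{3}$)
$x{\left(V \right)} = - \frac{9}{449} - \frac{V}{708}$ ($x{\left(V \right)} = \frac{9}{-449} + \frac{V}{-708} = 9 \left(- \frac{1}{449}\right) + V \left(- \frac{1}{708}\right) = - \frac{9}{449} - \frac{V}{708}$)
$\left(234017 + x{\left(Y{\left(21 \right)} \right)}\right) - 4146297 = \left(234017 - \left(\frac{9}{449} + \frac{\frac{13}{3} - 7}{708}\right)\right) - 4146297 = \left(234017 - \frac{3881}{238419}\right) - 4146297 = \frac{55794095242}{238419} - 4146297 = - \frac{932761889201}{238419}$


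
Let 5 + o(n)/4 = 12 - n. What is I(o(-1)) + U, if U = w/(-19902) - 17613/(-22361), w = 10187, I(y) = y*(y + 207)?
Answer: 3403701643475/445028622 ≈ 7648.3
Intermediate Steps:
o(n) = 28 - 4*n (o(n) = -20 + 4*(12 - n) = -20 + (48 - 4*n) = 28 - 4*n)
I(y) = y*(207 + y)
U = 122742419/445028622 (U = 10187/(-19902) - 17613/(-22361) = 10187*(-1/19902) - 17613*(-1/22361) = -10187/19902 + 17613/22361 = 122742419/445028622 ≈ 0.27581)
I(o(-1)) + U = (28 - 4*(-1))*(207 + (28 - 4*(-1))) + 122742419/445028622 = (28 + 4)*(207 + (28 + 4)) + 122742419/445028622 = 32*(207 + 32) + 122742419/445028622 = 32*239 + 122742419/445028622 = 7648 + 122742419/445028622 = 3403701643475/445028622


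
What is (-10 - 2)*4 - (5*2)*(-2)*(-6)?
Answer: -168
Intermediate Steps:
(-10 - 2)*4 - (5*2)*(-2)*(-6) = -12*4 - 10*(-2)*(-6) = -48 - (-20)*(-6) = -48 - 1*120 = -48 - 120 = -168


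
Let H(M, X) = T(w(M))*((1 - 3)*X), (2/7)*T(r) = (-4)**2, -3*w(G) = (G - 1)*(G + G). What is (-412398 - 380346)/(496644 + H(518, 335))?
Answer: -198186/114781 ≈ -1.7266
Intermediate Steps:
w(G) = -2*G*(-1 + G)/3 (w(G) = -(G - 1)*(G + G)/3 = -(-1 + G)*2*G/3 = -2*G*(-1 + G)/3)
T(r) = 56 (T(r) = (7/2)*(-4)**2 = (7/2)*16 = 56)
H(M, X) = -112*X (H(M, X) = 56*((1 - 3)*X) = 56*(-2*X) = -112*X)
(-412398 - 380346)/(496644 + H(518, 335)) = (-412398 - 380346)/(496644 - 112*335) = -792744/(496644 - 37520) = -792744/459124 = -792744*1/459124 = -198186/114781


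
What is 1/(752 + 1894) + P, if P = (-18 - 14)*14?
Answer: -1185407/2646 ≈ -448.00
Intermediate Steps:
P = -448 (P = -32*14 = -448)
1/(752 + 1894) + P = 1/(752 + 1894) - 448 = 1/2646 - 448 = -1185407/2646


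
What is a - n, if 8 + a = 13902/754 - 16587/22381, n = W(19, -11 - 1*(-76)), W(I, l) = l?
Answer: -466630469/8437637 ≈ -55.303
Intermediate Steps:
n = 65 (n = -11 - 1*(-76) = -11 + 76 = 65)
a = 81815936/8437637 (a = -8 + (13902/754 - 16587/22381) = -8 + (13902*(1/754) - 16587*1/22381) = -8 + (6951/377 - 16587/22381) = -8 + 149317032/8437637 = 81815936/8437637 ≈ 9.6965)
a - n = 81815936/8437637 - 1*65 = 81815936/8437637 - 65 = -466630469/8437637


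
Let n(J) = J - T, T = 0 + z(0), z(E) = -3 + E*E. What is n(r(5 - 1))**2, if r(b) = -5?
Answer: 4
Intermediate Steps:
z(E) = -3 + E**2
T = -3 (T = 0 + (-3 + 0**2) = 0 + (-3 + 0) = 0 - 3 = -3)
n(J) = 3 + J (n(J) = J - 1*(-3) = J + 3 = 3 + J)
n(r(5 - 1))**2 = (3 - 5)**2 = (-2)**2 = 4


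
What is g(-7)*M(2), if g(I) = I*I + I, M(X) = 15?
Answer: 630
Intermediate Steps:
g(I) = I + I² (g(I) = I² + I = I + I²)
g(-7)*M(2) = -7*(1 - 7)*15 = -7*(-6)*15 = 42*15 = 630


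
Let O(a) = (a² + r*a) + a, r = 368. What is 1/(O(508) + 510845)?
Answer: 1/956361 ≈ 1.0456e-6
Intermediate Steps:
O(a) = a² + 369*a (O(a) = (a² + 368*a) + a = a² + 369*a)
1/(O(508) + 510845) = 1/(508*(369 + 508) + 510845) = 1/(508*877 + 510845) = 1/(445516 + 510845) = 1/956361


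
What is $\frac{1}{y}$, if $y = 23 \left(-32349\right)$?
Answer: $- \frac{1}{744027} \approx -1.344 \cdot 10^{-6}$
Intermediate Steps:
$y = -744027$
$\frac{1}{y} = \frac{1}{-744027} = - \frac{1}{744027}$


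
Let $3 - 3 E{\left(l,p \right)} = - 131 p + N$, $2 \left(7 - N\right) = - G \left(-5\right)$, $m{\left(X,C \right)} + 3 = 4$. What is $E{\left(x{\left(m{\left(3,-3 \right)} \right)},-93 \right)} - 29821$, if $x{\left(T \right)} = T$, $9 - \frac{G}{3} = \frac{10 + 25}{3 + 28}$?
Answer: $- \frac{3149320}{93} \approx -33864.0$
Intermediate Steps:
$G = \frac{732}{31}$ ($G = 27 - 3 \frac{10 + 25}{3 + 28} = 27 - 3 \cdot \frac{35}{31} = 27 - 3 \cdot 35 \cdot \frac{1}{31} = 27 - \frac{105}{31} = \frac{732}{31} \approx 23.613$)
$m{\left(X,C \right)} = 1$ ($m{\left(X,C \right)} = -3 + 4 = 1$)
$N = - \frac{1613}{31}$ ($N = 7 - \frac{\left(-1\right) \frac{732}{31} \left(-5\right)}{2} = 7 - \frac{\left(-1\right) \left(- \frac{3660}{31}\right)}{2} = 7 - \frac{1830}{31} = - \frac{1613}{31} \approx -52.032$)
$E{\left(l,p \right)} = \frac{1706}{93} + \frac{131 p}{3}$ ($E{\left(l,p \right)} = 1 - \frac{- 131 p - \frac{1613}{31}}{3} = 1 - \frac{- \frac{1613}{31} - 131 p}{3} = 1 + \left(\frac{1613}{93} + \frac{131 p}{3}\right) = \frac{1706}{93} + \frac{131 p}{3}$)
$E{\left(x{\left(m{\left(3,-3 \right)} \right)},-93 \right)} - 29821 = \left(\frac{1706}{93} + \frac{131}{3} \left(-93\right)\right) - 29821 = \left(\frac{1706}{93} - 4061\right) - 29821 = - \frac{375967}{93} - 29821 = - \frac{3149320}{93}$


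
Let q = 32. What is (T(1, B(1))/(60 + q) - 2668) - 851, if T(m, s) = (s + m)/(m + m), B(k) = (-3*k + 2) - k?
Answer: -647497/184 ≈ -3519.0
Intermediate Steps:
B(k) = 2 - 4*k (B(k) = (2 - 3*k) - k = 2 - 4*k)
T(m, s) = (m + s)/(2*m) (T(m, s) = (m + s)/((2*m)) = (m + s)*(1/(2*m)) = (m + s)/(2*m))
(T(1, B(1))/(60 + q) - 2668) - 851 = (((½)*(1 + (2 - 4*1))/1)/(60 + 32) - 2668) - 851 = (((½)*1*(1 + (2 - 4)))/92 - 2668) - 851 = (((½)*1*(1 - 2))*(1/92) - 2668) - 851 = (((½)*1*(-1))*(1/92) - 2668) - 851 = (-½*1/92 - 2668) - 851 = (-1/184 - 2668) - 851 = -490913/184 - 851 = -647497/184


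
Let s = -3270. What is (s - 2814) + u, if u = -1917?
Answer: -8001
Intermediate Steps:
(s - 2814) + u = (-3270 - 2814) - 1917 = -6084 - 1917 = -8001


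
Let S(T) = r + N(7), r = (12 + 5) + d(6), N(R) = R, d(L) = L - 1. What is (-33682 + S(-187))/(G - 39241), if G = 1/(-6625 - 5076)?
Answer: 393773753/459158942 ≈ 0.85760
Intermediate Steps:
d(L) = -1 + L
G = -1/11701 (G = 1/(-11701) = -1/11701 ≈ -8.5463e-5)
r = 22 (r = (12 + 5) + (-1 + 6) = 17 + 5 = 22)
S(T) = 29 (S(T) = 22 + 7 = 29)
(-33682 + S(-187))/(G - 39241) = (-33682 + 29)/(-1/11701 - 39241) = -33653/(-459158942/11701) = -33653*(-11701/459158942) = 393773753/459158942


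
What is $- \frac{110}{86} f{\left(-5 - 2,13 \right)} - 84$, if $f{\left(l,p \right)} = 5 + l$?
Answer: $- \frac{3502}{43} \approx -81.442$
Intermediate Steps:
$- \frac{110}{86} f{\left(-5 - 2,13 \right)} - 84 = - \frac{110}{86} \left(5 - 7\right) - 84 = \left(-110\right) \frac{1}{86} \left(5 - 7\right) - 84 = \left(- \frac{55}{43}\right) \left(-2\right) - 84 = \frac{110}{43} - 84 = - \frac{3502}{43}$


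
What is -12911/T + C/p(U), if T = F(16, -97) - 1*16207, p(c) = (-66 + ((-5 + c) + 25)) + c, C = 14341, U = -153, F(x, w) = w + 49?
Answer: -228568283/5721760 ≈ -39.947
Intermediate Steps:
F(x, w) = 49 + w
p(c) = -46 + 2*c (p(c) = (-66 + (20 + c)) + c = (-46 + c) + c = -46 + 2*c)
T = -16255 (T = (49 - 97) - 1*16207 = -48 - 16207 = -16255)
-12911/T + C/p(U) = -12911/(-16255) + 14341/(-46 + 2*(-153)) = -12911*(-1/16255) + 14341/(-46 - 306) = 12911/16255 + 14341/(-352) = 12911/16255 + 14341*(-1/352) = 12911/16255 - 14341/352 = -228568283/5721760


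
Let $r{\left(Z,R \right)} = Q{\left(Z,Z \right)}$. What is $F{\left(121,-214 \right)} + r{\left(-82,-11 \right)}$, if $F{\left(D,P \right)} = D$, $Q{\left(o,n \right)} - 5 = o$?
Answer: $44$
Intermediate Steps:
$Q{\left(o,n \right)} = 5 + o$
$r{\left(Z,R \right)} = 5 + Z$
$F{\left(121,-214 \right)} + r{\left(-82,-11 \right)} = 121 + \left(5 - 82\right) = 121 - 77 = 44$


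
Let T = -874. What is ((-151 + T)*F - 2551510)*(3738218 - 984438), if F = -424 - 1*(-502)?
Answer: -7246461918800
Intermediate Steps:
F = 78 (F = -424 + 502 = 78)
((-151 + T)*F - 2551510)*(3738218 - 984438) = ((-151 - 874)*78 - 2551510)*(3738218 - 984438) = (-1025*78 - 2551510)*2753780 = (-79950 - 2551510)*2753780 = -2631460*2753780 = -7246461918800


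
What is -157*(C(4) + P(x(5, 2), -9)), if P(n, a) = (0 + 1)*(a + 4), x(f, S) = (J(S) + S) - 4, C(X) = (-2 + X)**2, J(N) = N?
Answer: 157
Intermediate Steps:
x(f, S) = -4 + 2*S (x(f, S) = (S + S) - 4 = 2*S - 4 = -4 + 2*S)
P(n, a) = 4 + a (P(n, a) = 1*(4 + a) = 4 + a)
-157*(C(4) + P(x(5, 2), -9)) = -157*((-2 + 4)**2 + (4 - 9)) = -157*(2**2 - 5) = -157*(4 - 5) = -157*(-1) = 157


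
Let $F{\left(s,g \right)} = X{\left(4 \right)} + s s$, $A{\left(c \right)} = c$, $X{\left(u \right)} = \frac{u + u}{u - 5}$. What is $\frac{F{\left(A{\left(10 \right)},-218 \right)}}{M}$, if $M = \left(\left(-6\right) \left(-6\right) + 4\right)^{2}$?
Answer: $\frac{23}{400} \approx 0.0575$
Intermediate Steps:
$X{\left(u \right)} = \frac{2 u}{-5 + u}$
$F{\left(s,g \right)} = -8 + s^{2}$ ($F{\left(s,g \right)} = 2 \cdot 4 \frac{1}{-5 + 4} + s s = 2 \cdot 4 \frac{1}{-1} + s^{2} = 2 \cdot 4 \left(-1\right) + s^{2} = -8 + s^{2}$)
$M = 1600$ ($M = \left(36 + 4\right)^{2} = 40^{2} = 1600$)
$\frac{F{\left(A{\left(10 \right)},-218 \right)}}{M} = \frac{-8 + 10^{2}}{1600} = \left(-8 + 100\right) \frac{1}{1600} = 92 \cdot \frac{1}{1600} = \frac{23}{400}$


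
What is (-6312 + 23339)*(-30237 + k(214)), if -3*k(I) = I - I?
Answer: -514845399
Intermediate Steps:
k(I) = 0 (k(I) = -(I - I)/3 = -⅓*0 = 0)
(-6312 + 23339)*(-30237 + k(214)) = (-6312 + 23339)*(-30237 + 0) = 17027*(-30237) = -514845399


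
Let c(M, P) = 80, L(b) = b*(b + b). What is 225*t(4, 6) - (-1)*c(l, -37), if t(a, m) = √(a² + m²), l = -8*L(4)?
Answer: 80 + 450*√13 ≈ 1702.5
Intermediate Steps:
L(b) = 2*b² (L(b) = b*(2*b) = 2*b²)
l = -256 (l = -16*4² = -16*16 = -8*32 = -256)
225*t(4, 6) - (-1)*c(l, -37) = 225*√(4² + 6²) - (-1)*80 = 225*√(16 + 36) - 1*(-80) = 225*√52 + 80 = 225*(2*√13) + 80 = 450*√13 + 80 = 80 + 450*√13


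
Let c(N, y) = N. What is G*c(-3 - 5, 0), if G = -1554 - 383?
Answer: 15496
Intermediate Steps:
G = -1937
G*c(-3 - 5, 0) = -1937*(-3 - 5) = -1937*(-8) = 15496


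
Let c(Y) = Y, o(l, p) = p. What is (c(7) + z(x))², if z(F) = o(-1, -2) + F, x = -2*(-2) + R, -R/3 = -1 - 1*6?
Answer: 900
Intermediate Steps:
R = 21 (R = -3*(-1 - 1*6) = -3*(-1 - 6) = -3*(-7) = 21)
x = 25 (x = -2*(-2) + 21 = 4 + 21 = 25)
z(F) = -2 + F
(c(7) + z(x))² = (7 + (-2 + 25))² = (7 + 23)² = 30² = 900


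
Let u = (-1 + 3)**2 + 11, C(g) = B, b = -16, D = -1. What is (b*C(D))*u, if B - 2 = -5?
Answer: 720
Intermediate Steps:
B = -3 (B = 2 - 5 = -3)
C(g) = -3
u = 15 (u = 2**2 + 11 = 4 + 11 = 15)
(b*C(D))*u = -16*(-3)*15 = 48*15 = 720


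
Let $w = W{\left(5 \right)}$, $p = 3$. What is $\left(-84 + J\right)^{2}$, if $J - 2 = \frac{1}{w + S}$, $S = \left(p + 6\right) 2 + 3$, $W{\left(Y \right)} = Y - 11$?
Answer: $\frac{1510441}{225} \approx 6713.1$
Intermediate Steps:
$W{\left(Y \right)} = -11 + Y$
$w = -6$ ($w = -11 + 5 = -6$)
$S = 21$ ($S = \left(3 + 6\right) 2 + 3 = 9 \cdot 2 + 3 = 18 + 3 = 21$)
$J = \frac{31}{15}$ ($J = 2 + \frac{1}{-6 + 21} = 2 + \frac{1}{15} = \frac{31}{15} \approx 2.0667$)
$\left(-84 + J\right)^{2} = \left(-84 + \frac{31}{15}\right)^{2} = \left(- \frac{1229}{15}\right)^{2} = \frac{1510441}{225}$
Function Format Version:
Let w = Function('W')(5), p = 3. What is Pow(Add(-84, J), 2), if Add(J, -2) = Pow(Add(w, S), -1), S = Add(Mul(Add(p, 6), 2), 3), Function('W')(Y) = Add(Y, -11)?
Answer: Rational(1510441, 225) ≈ 6713.1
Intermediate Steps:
Function('W')(Y) = Add(-11, Y)
w = -6 (w = Add(-11, 5) = -6)
S = 21 (S = Add(Mul(Add(3, 6), 2), 3) = Add(Mul(9, 2), 3) = Add(18, 3) = 21)
J = Rational(31, 15) (J = Add(2, Pow(Add(-6, 21), -1)) = Add(2, Pow(15, -1)) = Add(2, Rational(1, 15)) = Rational(31, 15) ≈ 2.0667)
Pow(Add(-84, J), 2) = Pow(Add(-84, Rational(31, 15)), 2) = Pow(Rational(-1229, 15), 2) = Rational(1510441, 225)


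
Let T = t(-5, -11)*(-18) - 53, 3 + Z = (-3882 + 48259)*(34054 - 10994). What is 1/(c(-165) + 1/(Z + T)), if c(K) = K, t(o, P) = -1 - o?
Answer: -1023333492/168850026179 ≈ -0.0060606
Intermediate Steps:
Z = 1023333617 (Z = -3 + (-3882 + 48259)*(34054 - 10994) = -3 + 44377*23060 = -3 + 1023333620 = 1023333617)
T = -125 (T = (-1 - 1*(-5))*(-18) - 53 = (-1 + 5)*(-18) - 53 = 4*(-18) - 53 = -72 - 53 = -125)
1/(c(-165) + 1/(Z + T)) = 1/(-165 + 1/(1023333617 - 125)) = 1/(-165 + 1/1023333492) = 1/(-168850026179/1023333492) = -1023333492/168850026179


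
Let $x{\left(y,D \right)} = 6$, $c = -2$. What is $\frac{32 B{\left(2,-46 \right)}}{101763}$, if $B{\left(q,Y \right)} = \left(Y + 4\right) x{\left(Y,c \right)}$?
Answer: $- \frac{896}{11307} \approx -0.079243$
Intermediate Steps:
$B{\left(q,Y \right)} = 24 + 6 Y$ ($B{\left(q,Y \right)} = \left(Y + 4\right) 6 = \left(4 + Y\right) 6 = 24 + 6 Y$)
$\frac{32 B{\left(2,-46 \right)}}{101763} = \frac{32 \left(24 + 6 \left(-46\right)\right)}{101763} = 32 \left(24 - 276\right) \frac{1}{101763} = 32 \left(-252\right) \frac{1}{101763} = \left(-8064\right) \frac{1}{101763} = - \frac{896}{11307}$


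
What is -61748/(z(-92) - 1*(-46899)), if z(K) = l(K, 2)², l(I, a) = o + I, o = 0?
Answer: -61748/55363 ≈ -1.1153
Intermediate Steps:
l(I, a) = I (l(I, a) = 0 + I = I)
z(K) = K²
-61748/(z(-92) - 1*(-46899)) = -61748/((-92)² - 1*(-46899)) = -61748/(8464 + 46899) = -61748/55363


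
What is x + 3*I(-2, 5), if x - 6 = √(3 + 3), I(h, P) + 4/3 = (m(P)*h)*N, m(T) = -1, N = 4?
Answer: 26 + √6 ≈ 28.449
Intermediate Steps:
I(h, P) = -4/3 - 4*h (I(h, P) = -4/3 - h*4 = -4/3 - 4*h)
x = 6 + √6 (x = 6 + √(3 + 3) = 6 + √6 ≈ 8.4495)
x + 3*I(-2, 5) = (6 + √6) + 3*(-4/3 - 4*(-2)) = (6 + √6) + 3*(-4/3 + 8) = (6 + √6) + 3*(20/3) = (6 + √6) + 20 = 26 + √6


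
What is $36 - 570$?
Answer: $-534$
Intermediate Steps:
$36 - 570 = -534$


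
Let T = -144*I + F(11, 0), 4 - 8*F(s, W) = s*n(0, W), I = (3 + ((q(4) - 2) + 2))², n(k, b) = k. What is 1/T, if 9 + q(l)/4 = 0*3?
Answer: -2/313631 ≈ -6.3769e-6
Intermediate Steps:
q(l) = -36 (q(l) = -36 + 4*(0*3) = -36 + 4*0 = -36 + 0 = -36)
I = 1089 (I = (3 + ((-36 - 2) + 2))² = (3 + (-38 + 2))² = (3 - 36)² = (-33)² = 1089)
F(s, W) = ½ (F(s, W) = ½ - s*0/8 = ½ - ⅛*0 = ½ + 0 = ½)
T = -313631/2 (T = -144*1089 + ½ = -156816 + ½ = -313631/2 ≈ -1.5682e+5)
1/T = 1/(-313631/2) = -2/313631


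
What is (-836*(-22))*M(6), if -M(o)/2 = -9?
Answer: 331056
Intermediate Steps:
M(o) = 18 (M(o) = -2*(-9) = 18)
(-836*(-22))*M(6) = -836*(-22)*18 = 18392*18 = 331056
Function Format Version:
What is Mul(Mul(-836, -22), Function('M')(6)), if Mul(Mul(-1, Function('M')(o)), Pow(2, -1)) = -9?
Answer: 331056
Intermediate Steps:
Function('M')(o) = 18 (Function('M')(o) = Mul(-2, -9) = 18)
Mul(Mul(-836, -22), Function('M')(6)) = Mul(Mul(-836, -22), 18) = Mul(18392, 18) = 331056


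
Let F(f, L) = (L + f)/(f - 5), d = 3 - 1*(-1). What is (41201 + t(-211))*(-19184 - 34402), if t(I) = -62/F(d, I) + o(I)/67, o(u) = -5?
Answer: -3402183951920/1541 ≈ -2.2078e+9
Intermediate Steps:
d = 4 (d = 3 + 1 = 4)
F(f, L) = (L + f)/(-5 + f)
t(I) = -5/67 - 62/(-4 - I) (t(I) = -62*(-5 + 4)/(I + 4) - 5/67 = -62*(-1/(4 + I)) - 5*1/67 = -62*(-1/(4 + I)) - 5/67 = -62/(-4 - I) - 5/67 = -5/67 - 62/(-4 - I))
(41201 + t(-211))*(-19184 - 34402) = (41201 + (4134 - 5*(-211))/(67*(4 - 211)))*(-19184 - 34402) = (41201 + (1/67)*(4134 + 1055)/(-207))*(-53586) = (41201 + (1/67)*(-1/207)*5189)*(-53586) = (41201 - 5189/13869)*(-53586) = (571411480/13869)*(-53586) = -3402183951920/1541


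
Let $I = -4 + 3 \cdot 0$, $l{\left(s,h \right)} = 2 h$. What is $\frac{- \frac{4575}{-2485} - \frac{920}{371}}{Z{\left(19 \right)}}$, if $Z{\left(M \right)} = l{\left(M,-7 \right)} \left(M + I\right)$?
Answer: $\frac{3365}{1106322} \approx 0.0030416$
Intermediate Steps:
$I = -4$ ($I = -4 + 0 = -4$)
$Z{\left(M \right)} = 56 - 14 M$ ($Z{\left(M \right)} = 2 \left(-7\right) \left(M - 4\right) = - 14 \left(-4 + M\right) = 56 - 14 M$)
$\frac{- \frac{4575}{-2485} - \frac{920}{371}}{Z{\left(19 \right)}} = \frac{- \frac{4575}{-2485} - \frac{920}{371}}{56 - 266} = \frac{\left(-4575\right) \left(- \frac{1}{2485}\right) - \frac{920}{371}}{56 - 266} = \frac{\frac{915}{497} - \frac{920}{371}}{-210} = \left(- \frac{16825}{26341}\right) \left(- \frac{1}{210}\right) = \frac{3365}{1106322}$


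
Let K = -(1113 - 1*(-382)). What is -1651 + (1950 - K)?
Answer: 1794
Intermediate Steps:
K = -1495 (K = -(1113 + 382) = -1*1495 = -1495)
-1651 + (1950 - K) = -1651 + (1950 - 1*(-1495)) = -1651 + (1950 + 1495) = -1651 + 3445 = 1794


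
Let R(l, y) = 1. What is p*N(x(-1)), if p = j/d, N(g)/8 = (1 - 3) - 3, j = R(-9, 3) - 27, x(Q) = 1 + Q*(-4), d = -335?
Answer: -208/67 ≈ -3.1045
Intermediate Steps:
x(Q) = 1 - 4*Q
j = -26 (j = 1 - 27 = -26)
N(g) = -40 (N(g) = 8*((1 - 3) - 3) = 8*(-2 - 3) = 8*(-5) = -40)
p = 26/335 (p = -26/(-335) = -26*(-1/335) = 26/335 ≈ 0.077612)
p*N(x(-1)) = (26/335)*(-40) = -208/67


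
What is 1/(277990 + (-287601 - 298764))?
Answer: -1/308375 ≈ -3.2428e-6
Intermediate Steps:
1/(277990 + (-287601 - 298764)) = 1/(277990 - 586365) = 1/(-308375) = -1/308375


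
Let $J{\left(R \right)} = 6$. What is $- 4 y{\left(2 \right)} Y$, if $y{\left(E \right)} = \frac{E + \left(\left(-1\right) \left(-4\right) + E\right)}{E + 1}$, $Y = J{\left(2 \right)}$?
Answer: $-64$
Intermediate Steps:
$Y = 6$
$y{\left(E \right)} = \frac{4 + 2 E}{1 + E}$ ($y{\left(E \right)} = \frac{E + \left(4 + E\right)}{1 + E} = \frac{4 + 2 E}{1 + E}$)
$- 4 y{\left(2 \right)} Y = - 4 \frac{2 \left(2 + 2\right)}{1 + 2} \cdot 6 = - 4 \cdot 2 \cdot \frac{1}{3} \cdot 4 \cdot 6 = \left(-4\right) \frac{8}{3} \cdot 6 = \left(- \frac{32}{3}\right) 6 = -64$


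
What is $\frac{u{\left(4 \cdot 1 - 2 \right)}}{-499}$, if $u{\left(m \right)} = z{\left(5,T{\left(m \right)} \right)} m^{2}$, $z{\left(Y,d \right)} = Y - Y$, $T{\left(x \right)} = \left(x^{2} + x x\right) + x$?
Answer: $0$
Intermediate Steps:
$T{\left(x \right)} = x + 2 x^{2}$ ($T{\left(x \right)} = \left(x^{2} + x^{2}\right) + x = 2 x^{2} + x = x + 2 x^{2}$)
$z{\left(Y,d \right)} = 0$
$u{\left(m \right)} = 0$ ($u{\left(m \right)} = 0 m^{2} = 0$)
$\frac{u{\left(4 \cdot 1 - 2 \right)}}{-499} = \frac{0}{-499} = 0 \left(- \frac{1}{499}\right) = 0$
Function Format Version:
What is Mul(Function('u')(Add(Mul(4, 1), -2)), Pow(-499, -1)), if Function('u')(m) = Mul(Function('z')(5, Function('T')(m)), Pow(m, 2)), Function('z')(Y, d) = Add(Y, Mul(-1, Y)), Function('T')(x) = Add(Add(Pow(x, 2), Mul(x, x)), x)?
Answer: 0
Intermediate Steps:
Function('T')(x) = Add(x, Mul(2, Pow(x, 2))) (Function('T')(x) = Add(Add(Pow(x, 2), Pow(x, 2)), x) = Add(Mul(2, Pow(x, 2)), x) = Add(x, Mul(2, Pow(x, 2))))
Function('z')(Y, d) = 0
Function('u')(m) = 0 (Function('u')(m) = Mul(0, Pow(m, 2)) = 0)
Mul(Function('u')(Add(Mul(4, 1), -2)), Pow(-499, -1)) = Mul(0, Pow(-499, -1)) = Mul(0, Rational(-1, 499)) = 0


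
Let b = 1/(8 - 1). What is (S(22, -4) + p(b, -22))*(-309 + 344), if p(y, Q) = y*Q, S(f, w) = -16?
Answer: -670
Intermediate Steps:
b = 1/7 ≈ 0.14286
p(y, Q) = Q*y
(S(22, -4) + p(b, -22))*(-309 + 344) = (-16 - 22*1/7)*(-309 + 344) = (-16 - 22/7)*35 = -134/7*35 = -670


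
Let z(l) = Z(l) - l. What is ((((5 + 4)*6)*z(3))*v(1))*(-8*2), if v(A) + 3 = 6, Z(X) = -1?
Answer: 10368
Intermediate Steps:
v(A) = 3 (v(A) = -3 + 6 = 3)
z(l) = -1 - l
((((5 + 4)*6)*z(3))*v(1))*(-8*2) = ((((5 + 4)*6)*(-1 - 1*3))*3)*(-8*2) = (((9*6)*(-1 - 3))*3)*(-16) = ((54*(-4))*3)*(-16) = -216*3*(-16) = -648*(-16) = 10368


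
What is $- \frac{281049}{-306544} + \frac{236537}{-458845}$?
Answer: $\frac{56448930277}{140656181680} \approx 0.40133$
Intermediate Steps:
$- \frac{281049}{-306544} + \frac{236537}{-458845} = \left(-281049\right) \left(- \frac{1}{306544}\right) + 236537 \left(- \frac{1}{458845}\right) = \frac{281049}{306544} - \frac{236537}{458845} = \frac{56448930277}{140656181680}$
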